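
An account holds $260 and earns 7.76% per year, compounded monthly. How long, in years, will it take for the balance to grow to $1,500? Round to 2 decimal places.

22.66 years

(1 + 0.00646667)^(12t) = 1,500/260 = 5.7692.
12t·ln(1 + 0.00646667) = ln(5.7692); 12t = 1.7525/0.00644585 ≈ 271.8865.
t ≈ 22.6572 years.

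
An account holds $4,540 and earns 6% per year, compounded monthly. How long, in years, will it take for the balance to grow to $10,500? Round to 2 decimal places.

(1 + 0.005)^(12t) = 10,500/4,540 = 2.3128.
12t·ln(1 + 0.005) = ln(2.3128); 12t = 0.83845/0.00498754 ≈ 168.1085.
t ≈ 14.0090 years.

14.01 years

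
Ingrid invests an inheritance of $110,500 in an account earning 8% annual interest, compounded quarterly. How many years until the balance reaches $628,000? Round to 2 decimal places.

(1 + 0.02)^(4t) = 628,000/110,500 = 5.6833.
4t·ln(1 + 0.02) = ln(5.6833); 4t = 1.7375/0.0198026 ≈ 87.7421.
t ≈ 21.9355 years.

21.94 years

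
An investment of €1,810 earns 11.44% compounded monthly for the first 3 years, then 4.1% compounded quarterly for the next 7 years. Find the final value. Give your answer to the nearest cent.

After 3 years at 11.44%: 1,810 × 1.407161287 ≈ 2,546.9619.
Then 7 years at 4.1%: 2,546.9619 × 1.330479095 ≈ 3,388.6796.

€3,388.68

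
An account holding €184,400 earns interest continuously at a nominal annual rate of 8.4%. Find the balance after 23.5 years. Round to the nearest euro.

A = P·e^(rt) = 184,400·e^(0.084·23.5) = 184,400·e^1.974.
e^1.974 ≈ 7.199416636276, so A ≈ 1,327,572.4277.

€1,327,572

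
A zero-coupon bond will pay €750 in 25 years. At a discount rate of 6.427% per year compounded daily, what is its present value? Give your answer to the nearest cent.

Periodic rate = 6.427%/365 = 0.000176082; 9125 periods.
P = 750/(1 + 0.06427/365)^9125 ≈ 750/4.98587321 ≈ 150.4250.

€150.43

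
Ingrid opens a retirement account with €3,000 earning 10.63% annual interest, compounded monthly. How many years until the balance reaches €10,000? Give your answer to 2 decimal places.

(1 + 0.00885833)^(12t) = 10,000/3,000 = 3.3333.
12t·ln(1 + 0.00885833) = ln(3.3333); 12t = 1.204/0.00881933 ≈ 136.5152.
t ≈ 11.3763 years.

11.38 years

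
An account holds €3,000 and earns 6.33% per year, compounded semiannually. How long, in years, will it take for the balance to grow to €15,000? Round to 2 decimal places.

We need (1 + 0.03165)^(2t) = 5, so 2t = ln 5 / ln 1.03165 ≈ 51.6517.
t ≈ 51.6517/2 = 25.8258 years.

25.83 years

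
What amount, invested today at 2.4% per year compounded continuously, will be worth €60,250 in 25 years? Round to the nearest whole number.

€33,066

P = A·e^(−rt) = 60,250·e^(−0.6).
e^(−0.6) ≈ 0.54881163609, so P ≈ 33,065.9011.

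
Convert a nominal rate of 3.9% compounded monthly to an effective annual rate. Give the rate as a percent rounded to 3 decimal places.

3.970%

EAR = (1 + 3.9%/12)^12 − 1 = (1 + 0.00325)^12 − 1.
(1 + 0.00325)^12 ≈ 1.039705, so EAR ≈ 3.97047%.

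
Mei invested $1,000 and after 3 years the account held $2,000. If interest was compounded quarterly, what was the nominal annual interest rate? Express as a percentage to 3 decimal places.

The 12-period growth factor is 2,000/1,000 = 2.
r/4 = 2^(1/12) − 1 ≈ 0.0594631, so r ≈ 4·0.0594631 = 23.78524%.

23.785%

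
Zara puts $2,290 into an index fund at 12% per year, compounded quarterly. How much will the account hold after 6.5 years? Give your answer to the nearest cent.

$4,938.59

Growth factor = (1 + 0.03)^26 ≈ 2.156591268.
A ≈ 2,290 × 2.156591268 ≈ 4,938.5940.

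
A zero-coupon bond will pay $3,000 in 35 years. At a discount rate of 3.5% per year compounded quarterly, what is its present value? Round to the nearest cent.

$885.98

Growth factor = (1 + 0.00875)^140 ≈ 3.386075849.
P = 3,000/3.386075849 ≈ 885.9813.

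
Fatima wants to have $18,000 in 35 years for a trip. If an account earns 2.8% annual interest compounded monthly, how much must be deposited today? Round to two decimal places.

Periodic rate = 2.8%/12 = 0.00233333; 420 periods.
P = 18,000/(1 + 0.028/12)^420 ≈ 18,000/2.6614163462 ≈ 6,763.3161.

$6,763.32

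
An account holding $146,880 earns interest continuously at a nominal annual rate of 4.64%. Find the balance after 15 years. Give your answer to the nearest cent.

A = P·e^(rt) = 146,880·e^(0.0464·15) = 146,880·e^0.696.
e^0.696 ≈ 2.0057137852, so A ≈ 294,599.2408.

$294,599.24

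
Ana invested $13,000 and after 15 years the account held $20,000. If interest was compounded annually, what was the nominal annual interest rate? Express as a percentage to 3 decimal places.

2.914%

(1 + r)^15 = 20,000/13,000 = 1.53846.
1 + r = 1.53846^(1/15) ≈ 1.029135, so r ≈ 0.0291352.
r ≈ 2.91352%.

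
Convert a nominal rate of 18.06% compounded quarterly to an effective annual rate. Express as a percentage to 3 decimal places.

19.320%

One year is 4 periods at 0.04515 each: (1 + 0.04515)^4 ≈ 1.193203.
EAR = 1.193203 − 1 ≈ 19.32034%.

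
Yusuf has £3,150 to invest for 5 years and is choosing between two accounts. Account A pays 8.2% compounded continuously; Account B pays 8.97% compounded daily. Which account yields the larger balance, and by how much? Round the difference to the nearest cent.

A: e^(0.082·5) = e^0.41 ≈ 1.506817785, so 3,150 × 1.506817785 ≈ 4,746.4760.
B: (1 + 0.0897/365)^1825 ≈ 1.565875197, so 3,150 × 1.565875197 ≈ 4,932.5069.
Difference ≈ 186.0308 in favor of B.

Account B, by £186.03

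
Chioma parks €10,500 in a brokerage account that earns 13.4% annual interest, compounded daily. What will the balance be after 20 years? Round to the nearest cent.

Growth factor = (1 + 0.134/365)^7300 ≈ 14.5779217485.
A ≈ 10,500 × 14.5779217485 ≈ 153,068.1784.

€153,068.18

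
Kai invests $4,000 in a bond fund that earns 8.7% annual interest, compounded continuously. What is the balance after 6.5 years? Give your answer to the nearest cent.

A = P·e^(rt) = 4,000·e^(0.087·6.5) = 4,000·e^0.5655.
e^0.5655 ≈ 1.760327727, so A ≈ 7,041.3109.

$7,041.31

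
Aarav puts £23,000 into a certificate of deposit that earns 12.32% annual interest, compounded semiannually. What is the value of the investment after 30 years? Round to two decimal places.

£830,581.83

Growth factor = (1 + 0.0616)^60 ≈ 36.1122535821.
A ≈ 23,000 × 36.1122535821 ≈ 830,581.8324.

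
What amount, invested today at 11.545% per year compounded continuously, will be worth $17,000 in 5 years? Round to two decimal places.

$9,544.48

P = A·e^(−rt) = 17,000·e^(−0.57725).
e^(−0.57725) ≈ 0.56144020613, so P ≈ 9,544.4835.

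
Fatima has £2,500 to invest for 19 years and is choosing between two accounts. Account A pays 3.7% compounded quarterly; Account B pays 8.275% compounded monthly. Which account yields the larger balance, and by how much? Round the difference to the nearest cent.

A: (1 + 0.00925)^76 ≈ 2.013286652, so 2,500 × 2.013286652 ≈ 5,033.2166.
B: (1 + 0.08275/12)^228 ≈ 4.7915493121, so 2,500 × 4.7915493121 ≈ 11,978.8733.
Difference ≈ 6,945.6566 in favor of B.

Account B, by £6,945.66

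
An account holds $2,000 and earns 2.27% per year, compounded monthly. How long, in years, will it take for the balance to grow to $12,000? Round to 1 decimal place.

(1 + 0.00189167)^(12t) = 12,000/2,000 = 6.
12t·ln(1 + 0.00189167) = ln(6); 12t = 1.7918/0.00188988 ≈ 948.0812.
t ≈ 79.0068 years.

79.0 years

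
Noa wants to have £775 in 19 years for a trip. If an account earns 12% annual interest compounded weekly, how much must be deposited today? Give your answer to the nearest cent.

£79.48

Periodic rate = 12%/52 = 0.00230769; 988 periods.
P = 775/(1 + 0.12/52)^988 ≈ 775/9.75103342 ≈ 79.4788.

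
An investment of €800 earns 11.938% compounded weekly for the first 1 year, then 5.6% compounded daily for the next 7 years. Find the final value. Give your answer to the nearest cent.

€1,333.85

After 1 years at 11.938%: 800 × 1.126643856 ≈ 901.3151.
Then 7 years at 5.6%: 901.3151 × 1.479893213 ≈ 1,333.8501.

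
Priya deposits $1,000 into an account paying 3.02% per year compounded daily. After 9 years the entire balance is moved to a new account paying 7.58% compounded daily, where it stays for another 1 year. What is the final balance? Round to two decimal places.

After 9 years at 3.02%: 1,000 × 1.312309755 ≈ 1,312.3098.
Then 1 years at 7.58%: 1,312.3098 × 1.078738314 ≈ 1,415.6388.

$1,415.64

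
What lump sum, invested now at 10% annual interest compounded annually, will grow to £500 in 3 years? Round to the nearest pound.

Annual rate = 10% = 0.1; 3 periods.
P = 500/(1 + 0.1)^3 ≈ 500/1.331 ≈ 375.6574.

£376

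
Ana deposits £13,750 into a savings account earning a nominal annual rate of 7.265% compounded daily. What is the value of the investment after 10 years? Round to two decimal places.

Periodic rate = 7.265%/365 = 0.000199041; periods = 365·10 = 3650.
A = 13,750·(1 + 0.07265/365)^3650 ≈ 13,750·2.0676810382 ≈ 28,430.6143.

£28,430.61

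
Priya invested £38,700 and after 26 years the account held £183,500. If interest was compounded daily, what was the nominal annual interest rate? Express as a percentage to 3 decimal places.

5.987%

The 9490-period growth factor is 183,500/38,700 = 4.7416.
r/365 = 4.7416^(1/9490) − 1 ≈ 0.000164015, so r ≈ 365·0.000164015 = 5.98655%.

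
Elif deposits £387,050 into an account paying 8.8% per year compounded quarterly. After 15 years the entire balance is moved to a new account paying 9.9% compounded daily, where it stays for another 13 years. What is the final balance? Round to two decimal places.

£5,172,280.04

After 15 years at 8.8%: 387,050 × 3.690232657548 ≈ 1,428,304.5501.
Then 13 years at 9.9%: 1,428,304.5501 × 3.621272535457 ≈ 5,172,280.0396.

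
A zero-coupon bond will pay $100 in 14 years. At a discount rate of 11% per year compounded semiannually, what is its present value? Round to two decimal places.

Periodic rate = 11%/2 = 0.055; 28 periods.
P = 100/(1 + 0.055)^28 ≈ 100/4.4778431 ≈ 22.3322.

$22.33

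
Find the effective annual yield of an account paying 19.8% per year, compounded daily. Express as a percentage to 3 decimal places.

21.890%

EAR = (1 + 19.8%/365)^365 − 1 = (1 + 0.000542466)^365 − 1.
(1 + 0.000542466)^365 ≈ 1.218897, so EAR ≈ 21.88970%.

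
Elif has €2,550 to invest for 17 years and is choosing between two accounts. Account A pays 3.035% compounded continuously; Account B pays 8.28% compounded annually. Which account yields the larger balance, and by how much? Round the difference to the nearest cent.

A: e^(0.03035·17) = e^0.51595 ≈ 1.675229214, so 2,550 × 1.675229214 ≈ 4,271.8345.
B: (1 + 0.0828)^17 ≈ 3.866519463, so 2,550 × 3.866519463 ≈ 9,859.6246.
Difference ≈ 5,587.7901 in favor of B.

Account B, by €5,587.79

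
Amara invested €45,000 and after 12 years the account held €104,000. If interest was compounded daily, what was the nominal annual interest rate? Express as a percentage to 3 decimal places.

(1 + r/365)^4380 = 104,000/45,000 = 2.31111.
1 + r/365 = 2.31111^(1/4380) ≈ 1.000191, so r/365 ≈ 0.00019128.
r ≈ 365·0.00019128 = 6.98174%.

6.982%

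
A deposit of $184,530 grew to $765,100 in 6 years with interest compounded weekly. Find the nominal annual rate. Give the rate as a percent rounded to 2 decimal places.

The 312-period growth factor is 765,100/184,530 = 4.14621.
r/52 = 4.14621^(1/312) − 1 ≈ 0.00456872, so r ≈ 52·0.00456872 = 23.75735%.

23.76%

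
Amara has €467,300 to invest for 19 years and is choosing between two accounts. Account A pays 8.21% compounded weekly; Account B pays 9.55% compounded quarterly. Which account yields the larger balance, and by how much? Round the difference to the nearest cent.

Account B, by €586,939.21

A: (1 + 0.0821/52)^988 ≈ 4.752495619046, so 467,300 × 4.752495619046 ≈ 2,220,841.2028.
B: (1 + 0.023875)^76 ≈ 6.008517902392, so 467,300 × 6.008517902392 ≈ 2,807,780.4158.
Difference ≈ 586,939.2130 in favor of B.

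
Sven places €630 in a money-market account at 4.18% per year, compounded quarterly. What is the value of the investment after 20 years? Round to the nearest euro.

Growth factor = (1 + 0.01045)^80 ≈ 2.297133622.
A ≈ 630 × 2.297133622 ≈ 1,447.1942.

€1,447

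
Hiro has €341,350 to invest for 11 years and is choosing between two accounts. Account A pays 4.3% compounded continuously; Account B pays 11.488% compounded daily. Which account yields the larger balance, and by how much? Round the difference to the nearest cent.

Account A growth factor: e^(0.043·11) = e^0.473 ≈ 1.60480138298; balance ≈ 547,798.9521.
Account B growth factor: (1 + 0.11488/365)^4015 ≈ 3.537715488422; balance ≈ 1,207,599.1820.
Account B is larger by 659,800.2299.

Account B, by €659,800.23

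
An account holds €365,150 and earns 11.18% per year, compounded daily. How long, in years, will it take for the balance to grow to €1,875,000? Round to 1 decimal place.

(1 + 0.000306301)^(365t) = 1,875,000/365,150 = 5.1349.
365t·ln(1 + 0.000306301) = ln(5.1349); 365t = 1.6361/0.000306254 ≈ 5342.1448.
t ≈ 14.6360 years.

14.6 years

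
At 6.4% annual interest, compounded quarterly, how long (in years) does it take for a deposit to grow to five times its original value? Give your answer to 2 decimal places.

(1 + 0.016)^(4t) = 5.
4t = ln 5 / ln(1 + 0.016) ≈ 1.6094/0.0158733 ≈ 101.3925.
t ≈ 25.3481.

25.35 years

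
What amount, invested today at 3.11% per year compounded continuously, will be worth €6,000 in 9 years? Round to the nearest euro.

€4,535

P = A·e^(−rt) = 6,000·e^(−0.2799).
e^(−0.2799) ≈ 0.7558593236, so P ≈ 4,535.1559.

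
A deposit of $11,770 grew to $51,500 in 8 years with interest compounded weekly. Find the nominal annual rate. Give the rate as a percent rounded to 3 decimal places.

18.483%

(1 + r/52)^416 = 51,500/11,770 = 4.37553.
1 + r/52 = 4.37553^(1/416) ≈ 1.003554, so r/52 ≈ 0.00355445.
r ≈ 52·0.00355445 = 18.48312%.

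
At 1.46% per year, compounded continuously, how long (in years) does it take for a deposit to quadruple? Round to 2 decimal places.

94.95 years

e^(0.0146t) = 4, so 0.0146t = ln 4 ≈ 1.3863.
t ≈ 1.3863/0.0146 ≈ 94.9517.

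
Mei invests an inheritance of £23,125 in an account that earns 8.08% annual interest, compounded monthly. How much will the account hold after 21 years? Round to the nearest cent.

£125,465.05

Growth factor = (1 + 0.0808/12)^252 ≈ 5.42551569689.
A ≈ 23,125 × 5.42551569689 ≈ 125,465.0505.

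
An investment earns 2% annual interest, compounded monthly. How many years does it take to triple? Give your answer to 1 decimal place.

55.0 years

(1 + 0.00166667)^(12t) = 3.
12t = ln 3 / ln(1 + 0.00166667) ≈ 1.0986/0.00166528 ≈ 659.7165.
t ≈ 54.9764.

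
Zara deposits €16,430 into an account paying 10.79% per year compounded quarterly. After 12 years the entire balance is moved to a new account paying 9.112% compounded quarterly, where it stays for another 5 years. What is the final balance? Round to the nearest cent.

€92,503.03

Phase 1: 16,430·(1 + 0.026975)^48 ≈ 58,953.7449.
Phase 2: 58,953.7449·(1 + 0.02278)^20 ≈ 92,503.0256.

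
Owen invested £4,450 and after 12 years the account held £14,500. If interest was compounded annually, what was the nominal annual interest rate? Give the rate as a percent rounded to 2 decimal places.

10.34%

(1 + r)^12 = 14,500/4,450 = 3.25843.
1 + r = 3.25843^(1/12) ≈ 1.103445, so r ≈ 0.103445.
r ≈ 10.34449%.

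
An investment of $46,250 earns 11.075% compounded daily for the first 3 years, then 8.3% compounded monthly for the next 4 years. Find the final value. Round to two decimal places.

Phase 1: 46,250·(1 + 0.11075/365)^1095 ≈ 64,473.9372.
Phase 2: 64,473.9372·(1 + 0.083/12)^48 ≈ 89,758.0905.

$89,758.09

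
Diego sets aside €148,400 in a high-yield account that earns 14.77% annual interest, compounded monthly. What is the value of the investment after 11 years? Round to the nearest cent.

€745,976.39

Growth factor = (1 + 0.1477/12)^132 ≈ 5.0267950805.
A ≈ 148,400 × 5.0267950805 ≈ 745,976.3899.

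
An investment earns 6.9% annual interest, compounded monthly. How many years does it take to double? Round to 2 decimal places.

10.07 years

(1 + 0.00575)^(12t) = 2.
12t = ln 2 / ln(1 + 0.00575) ≈ 0.69315/0.00573353 ≈ 120.8936.
t ≈ 10.0745.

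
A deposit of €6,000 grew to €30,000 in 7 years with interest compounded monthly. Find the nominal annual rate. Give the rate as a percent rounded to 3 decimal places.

The 84-period growth factor is 30,000/6,000 = 5.
r/12 = 5^(1/84) − 1 ≈ 0.0193447, so r ≈ 12·0.0193447 = 23.21365%.

23.214%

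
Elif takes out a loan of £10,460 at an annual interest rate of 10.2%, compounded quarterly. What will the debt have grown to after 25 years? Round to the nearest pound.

Growth factor = (1 + 0.0255)^100 ≈ 12.4041346064.
A ≈ 10,460 × 12.4041346064 ≈ 129,747.2480.

£129,747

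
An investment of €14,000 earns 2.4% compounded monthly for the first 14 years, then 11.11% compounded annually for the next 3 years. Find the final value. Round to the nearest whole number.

€26,864

After 14 years at 2.4%: 14,000 × 1.3988695516 ≈ 19,584.1737.
Then 3 years at 11.11%: 19,584.1737 × 1.3717009606 ≈ 26,863.6299.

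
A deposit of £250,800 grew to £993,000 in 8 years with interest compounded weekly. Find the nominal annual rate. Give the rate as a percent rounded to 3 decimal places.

17.229%

(1 + r/52)^416 = 993,000/250,800 = 3.95933.
1 + r/52 = 3.95933^(1/416) ≈ 1.003313, so r/52 ≈ 0.00331335.
r ≈ 52·0.00331335 = 17.22942%.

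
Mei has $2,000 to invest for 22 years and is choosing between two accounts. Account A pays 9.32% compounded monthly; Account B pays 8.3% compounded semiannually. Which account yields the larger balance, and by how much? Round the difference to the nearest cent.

Account A, by $3,450.94

Account A growth factor: (1 + 0.0932/12)^264 ≈ 7.7096948023; balance ≈ 15,419.3896.
Account B growth factor: (1 + 0.0415)^44 ≈ 5.9842271268; balance ≈ 11,968.4543.
Account A is larger by 3,450.9354.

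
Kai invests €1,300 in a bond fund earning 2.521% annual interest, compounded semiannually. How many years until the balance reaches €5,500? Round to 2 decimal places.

(1 + 0.012605)^(2t) = 5,500/1,300 = 4.2308.
2t·ln(1 + 0.012605) = ln(4.2308); 2t = 1.4424/0.0125262 ≈ 115.1492.
t ≈ 57.5746 years.

57.57 years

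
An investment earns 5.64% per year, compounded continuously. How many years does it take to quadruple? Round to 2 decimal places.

e^(0.0564t) = 4, so 0.0564t = ln 4 ≈ 1.3863.
t ≈ 1.3863/0.0564 ≈ 24.5797.

24.58 years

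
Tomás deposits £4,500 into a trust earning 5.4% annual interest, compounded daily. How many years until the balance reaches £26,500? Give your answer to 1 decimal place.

32.8 years

(1 + 0.000147945)^(365t) = 26,500/4,500 = 5.8889.
365t·ln(1 + 0.000147945) = ln(5.8889); 365t = 1.7731/0.000147934 ≈ 11985.5083.
t ≈ 32.8370 years.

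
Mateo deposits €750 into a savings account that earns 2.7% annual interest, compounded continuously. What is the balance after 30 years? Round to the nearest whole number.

A = P·e^(rt) = 750·e^(0.027·30) = 750·e^0.81.
e^0.81 ≈ 2.247907987, so A ≈ 1,685.9310.

€1,686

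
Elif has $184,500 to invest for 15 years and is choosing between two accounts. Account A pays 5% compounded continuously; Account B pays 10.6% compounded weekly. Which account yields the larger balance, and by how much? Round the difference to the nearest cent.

A: e^(0.05·15) = e^0.75 ≈ 2.11700001661, so 184,500 × 2.11700001661 ≈ 390,586.5031.
B: (1 + 0.106/52)^780 ≈ 4.89581922749, so 184,500 × 4.89581922749 ≈ 903,278.6475.
Difference ≈ 512,692.1444 in favor of B.

Account B, by $512,692.14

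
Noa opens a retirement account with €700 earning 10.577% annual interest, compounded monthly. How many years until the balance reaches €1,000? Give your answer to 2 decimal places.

(1 + 0.00881417)^(12t) = 1,000/700 = 1.4286.
12t·ln(1 + 0.00881417) = ln(1.4286); 12t = 0.35667/0.00877555 ≈ 40.6442.
t ≈ 3.3870 years.

3.39 years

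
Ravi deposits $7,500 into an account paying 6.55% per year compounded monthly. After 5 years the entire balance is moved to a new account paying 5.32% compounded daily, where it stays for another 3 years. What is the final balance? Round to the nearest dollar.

Phase 1: 7,500·(1 + 0.0655/12)^60 ≈ 10,396.9496.
Phase 2: 10,396.9496·(1 + 0.0532/365)^1095 ≈ 12,195.9122.

$12,196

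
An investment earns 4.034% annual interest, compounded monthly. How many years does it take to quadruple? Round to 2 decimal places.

34.42 years

(1 + 0.00336167)^(12t) = 4.
12t = ln 4 / ln(1 + 0.00336167) ≈ 1.3863/0.00335603 ≈ 413.0758.
t ≈ 34.4230.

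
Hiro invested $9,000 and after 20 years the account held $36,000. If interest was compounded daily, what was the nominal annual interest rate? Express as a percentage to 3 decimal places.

(1 + r/365)^7300 = 36,000/9,000 = 4.
1 + r/365 = 4^(1/7300) ≈ 1.00019, so r/365 ≈ 0.000189921.
r ≈ 365·0.000189921 = 6.93213%.

6.932%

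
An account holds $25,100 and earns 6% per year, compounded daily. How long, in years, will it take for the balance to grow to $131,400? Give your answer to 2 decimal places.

We need (1 + 0.000164384)^(365t) = 5.2351, so 365t = ln 5.2351 / ln 1.000164 ≈ 10071.0454.
t ≈ 10071.0454/365 = 27.5919 years.

27.59 years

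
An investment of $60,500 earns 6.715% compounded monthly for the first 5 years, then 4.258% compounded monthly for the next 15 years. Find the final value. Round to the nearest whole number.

After 5 years at 6.715%: 60,500 × 1.39768051734 ≈ 84,559.6713.
Then 15 years at 4.258%: 84,559.6713 × 1.89187710452 ≈ 159,976.5061.

$159,977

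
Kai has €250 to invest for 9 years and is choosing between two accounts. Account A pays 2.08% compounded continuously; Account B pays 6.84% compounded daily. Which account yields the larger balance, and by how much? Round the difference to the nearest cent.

Account B, by €161.20

Account A growth factor: e^(0.0208·9) = e^0.1872 ≈ 1.20586843; balance ≈ 301.4671.
Account B growth factor: (1 + 0.0684/365)^3285 ≈ 1.85065999; balance ≈ 462.6650.
Account B is larger by 161.1979.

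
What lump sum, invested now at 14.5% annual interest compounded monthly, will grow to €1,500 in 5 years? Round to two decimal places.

€729.65

Periodic rate = 14.5%/12 = 0.0120833; 60 periods.
P = 1,500/(1 + 0.145/12)^60 ≈ 1,500/2.055778812 ≈ 729.6505.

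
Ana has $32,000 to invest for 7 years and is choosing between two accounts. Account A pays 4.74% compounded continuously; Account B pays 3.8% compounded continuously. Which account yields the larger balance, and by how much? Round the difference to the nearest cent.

Account A, by $2,839.65

A: e^(0.0474·7) = e^0.3318 ≈ 1.3934741258, so 32,000 × 1.3934741258 ≈ 44,591.1720.
B: e^(0.038·7) = e^0.266 ≈ 1.3047350587, so 32,000 × 1.3047350587 ≈ 41,751.5219.
Difference ≈ 2,839.6501 in favor of A.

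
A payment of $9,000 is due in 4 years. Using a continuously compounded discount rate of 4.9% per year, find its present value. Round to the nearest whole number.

P = A·e^(−rt) = 9,000·e^(−0.196).
e^(−0.196) ≈ 0.8220122347, so P ≈ 7,398.1101.

$7,398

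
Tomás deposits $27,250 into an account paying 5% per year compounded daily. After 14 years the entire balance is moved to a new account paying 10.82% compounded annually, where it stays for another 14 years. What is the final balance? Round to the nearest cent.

Phase 1: 27,250·(1 + 0.05/365)^5110 ≈ 54,872.1306.
Phase 2: 54,872.1306·(1 + 0.1082)^14 ≈ 231,209.6014.

$231,209.60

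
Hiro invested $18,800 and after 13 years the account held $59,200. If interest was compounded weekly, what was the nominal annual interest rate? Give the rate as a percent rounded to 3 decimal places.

(1 + r/52)^676 = 59,200/18,800 = 3.14894.
1 + r/52 = 3.14894^(1/676) ≈ 1.001698, so r/52 ≈ 0.00169828.
r ≈ 52·0.00169828 = 8.83106%.

8.831%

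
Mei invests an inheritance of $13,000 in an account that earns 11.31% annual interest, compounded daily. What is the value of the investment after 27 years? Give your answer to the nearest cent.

Growth factor = (1 + 0.1131/365)^9855 ≈ 21.1835933477.
A ≈ 13,000 × 21.1835933477 ≈ 275,386.7135.

$275,386.71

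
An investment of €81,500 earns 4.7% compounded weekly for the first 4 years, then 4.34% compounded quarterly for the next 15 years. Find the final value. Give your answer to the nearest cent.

Phase 1: 81,500·(1 + 0.047/52)^208 ≈ 98,348.5803.
Phase 2: 98,348.5803·(1 + 0.01085)^60 ≈ 187,919.1420.

€187,919.14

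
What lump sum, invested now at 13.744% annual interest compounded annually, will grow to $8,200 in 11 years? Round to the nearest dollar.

Annual rate = 13.744% = 0.13744; 11 periods.
P = 8,200/(1 + 0.13744)^11 ≈ 8,200/4.123001243 ≈ 1,988.8425.

$1,989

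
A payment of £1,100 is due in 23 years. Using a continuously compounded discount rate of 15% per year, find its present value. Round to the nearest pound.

£35

P = A·e^(−rt) = 1,100·e^(−3.45).
e^(−3.45) ≈ 0.03174563638, so P ≈ 34.9202.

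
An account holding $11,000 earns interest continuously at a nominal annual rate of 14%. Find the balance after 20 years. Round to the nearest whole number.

A = P·e^(rt) = 11,000·e^(0.14·20) = 11,000·e^2.8.
e^2.8 ≈ 16.4446467711, so A ≈ 180,891.1145.

$180,891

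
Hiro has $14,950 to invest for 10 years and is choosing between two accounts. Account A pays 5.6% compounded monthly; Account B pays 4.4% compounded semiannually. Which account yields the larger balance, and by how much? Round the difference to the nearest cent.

A: (1 + 0.056/12)^120 ≈ 1.7483935315, so 14,950 × 1.7483935315 ≈ 26,138.4833.
B: (1 + 0.022)^20 ≈ 1.5453181873, so 14,950 × 1.5453181873 ≈ 23,102.5069.
Difference ≈ 3,035.9764 in favor of A.

Account A, by $3,035.98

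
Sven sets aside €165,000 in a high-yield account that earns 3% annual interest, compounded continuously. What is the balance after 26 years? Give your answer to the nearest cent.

€359,942.92

A = P·e^(rt) = 165,000·e^(0.03·26) = 165,000·e^0.78.
e^0.78 ≈ 2.1814722655, so A ≈ 359,942.9238.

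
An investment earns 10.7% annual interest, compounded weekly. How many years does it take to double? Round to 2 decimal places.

(1 + 0.00205769)^(52t) = 2.
52t = ln 2 / ln(1 + 0.00205769) ≈ 0.69315/0.00205558 ≈ 337.2030.
t ≈ 6.4847.

6.48 years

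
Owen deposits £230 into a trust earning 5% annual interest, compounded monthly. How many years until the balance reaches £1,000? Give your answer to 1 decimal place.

29.5 years

We need (1 + 0.00416667)^(12t) = 4.3478, so 12t = ln 4.3478 / ln 1.004167 ≈ 353.4566.
t ≈ 353.4566/12 = 29.4547 years.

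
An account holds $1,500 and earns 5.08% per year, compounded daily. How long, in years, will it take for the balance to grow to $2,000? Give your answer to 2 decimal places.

5.66 years

(1 + 0.000139178)^(365t) = 2,000/1,500 = 1.3333.
365t·ln(1 + 0.000139178) = ln(1.3333); 365t = 0.28768/0.000139168 ≈ 2067.1509.
t ≈ 5.6634 years.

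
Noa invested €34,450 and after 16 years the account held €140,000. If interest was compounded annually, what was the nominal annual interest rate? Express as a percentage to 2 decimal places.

9.16%

The 16-period growth factor is 140,000/34,450 = 4.06386.
r = 4.06386^(1/16) − 1 ≈ 0.0915878, i.e. 9.15878%.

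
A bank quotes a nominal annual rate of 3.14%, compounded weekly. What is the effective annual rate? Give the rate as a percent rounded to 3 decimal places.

3.189%

EAR = (1 + 3.14%/52)^52 − 1 = (1 + 0.000603846)^52 − 1.
(1 + 0.000603846)^52 ≈ 1.031888, so EAR ≈ 3.18884%.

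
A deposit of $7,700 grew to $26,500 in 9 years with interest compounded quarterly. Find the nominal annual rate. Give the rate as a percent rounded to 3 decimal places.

(1 + r/4)^36 = 26,500/7,700 = 3.44156.
1 + r/4 = 3.44156^(1/36) ≈ 1.034927, so r/4 ≈ 0.0349274.
r ≈ 4·0.0349274 = 13.97094%.

13.971%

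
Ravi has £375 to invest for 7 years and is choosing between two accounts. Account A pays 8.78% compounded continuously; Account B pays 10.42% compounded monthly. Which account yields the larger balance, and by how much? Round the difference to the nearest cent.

Account B, by £81.90

Account A growth factor: e^(0.0878·7) = e^0.6146 ≈ 1.84891688; balance ≈ 693.3438.
Account B growth factor: (1 + 0.1042/12)^84 ≈ 2.06731653; balance ≈ 775.2437.
Account B is larger by 81.8999.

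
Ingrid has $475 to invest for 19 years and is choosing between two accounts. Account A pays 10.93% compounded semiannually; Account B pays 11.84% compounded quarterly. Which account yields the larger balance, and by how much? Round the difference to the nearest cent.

Account A growth factor: (1 + 0.05465)^38 ≈ 7.552966625; balance ≈ 3,587.6591.
Account B growth factor: (1 + 0.0296)^76 ≈ 9.179279124; balance ≈ 4,360.1576.
Account B is larger by 772.4984.

Account B, by $772.50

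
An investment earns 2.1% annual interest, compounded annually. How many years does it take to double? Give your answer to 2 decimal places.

33.35 years

(1 + 0.021)^t = 2.
t = ln 2 / ln(1 + 0.021) ≈ 0.69315/0.0207825 ≈ 33.3524.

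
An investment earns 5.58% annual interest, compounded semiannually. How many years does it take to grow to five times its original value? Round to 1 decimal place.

(1 + 0.0279)^(2t) = 5.
2t = ln 5 / ln(1 + 0.0279) ≈ 1.6094/0.0275179 ≈ 58.4870.
t ≈ 29.2435.

29.2 years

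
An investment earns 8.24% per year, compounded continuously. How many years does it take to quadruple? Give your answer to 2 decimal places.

e^(0.0824t) = 4, so 0.0824t = ln 4 ≈ 1.3863.
t ≈ 1.3863/0.0824 ≈ 16.8240.

16.82 years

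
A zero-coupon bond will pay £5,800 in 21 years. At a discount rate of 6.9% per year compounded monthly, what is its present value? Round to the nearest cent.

Growth factor = (1 + 0.00575)^252 ≈ 4.241216021.
P = 5,800/4.241216021 ≈ 1,367.5323.

£1,367.53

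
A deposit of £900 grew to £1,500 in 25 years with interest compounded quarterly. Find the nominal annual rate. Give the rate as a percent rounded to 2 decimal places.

The 100-period growth factor is 1,500/900 = 1.66667.
r/4 = 1.66667^(1/100) − 1 ≈ 0.00512133, so r ≈ 4·0.00512133 = 2.04853%.

2.05%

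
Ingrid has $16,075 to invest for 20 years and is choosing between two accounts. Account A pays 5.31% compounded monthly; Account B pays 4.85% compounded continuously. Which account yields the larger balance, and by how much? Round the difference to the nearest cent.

Account A, by $3,977.56

Account A growth factor: (1 + 0.004425)^240 ≈ 2.8853818079; balance ≈ 46,382.5126.
Account B growth factor: e^(0.0485·20) = e^0.97 ≈ 2.6379444594; balance ≈ 42,404.9572.
Account A is larger by 3,977.5554.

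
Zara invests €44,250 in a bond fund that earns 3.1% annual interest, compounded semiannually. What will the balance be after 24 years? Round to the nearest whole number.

Growth factor = (1 + 0.0155)^48 ≈ 2.0923605907.
A ≈ 44,250 × 2.0923605907 ≈ 92,586.9561.

€92,587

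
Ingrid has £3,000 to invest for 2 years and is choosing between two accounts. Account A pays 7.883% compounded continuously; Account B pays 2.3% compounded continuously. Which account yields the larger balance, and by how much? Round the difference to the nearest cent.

Account A, by £371.08

A: e^(0.07883·2) = e^0.15766 ≈ 1.170768066, so 3,000 × 1.170768066 ≈ 3,512.3042.
B: e^(0.023·2) = e^0.046 ≈ 1.047074411, so 3,000 × 1.047074411 ≈ 3,141.2232.
Difference ≈ 371.0810 in favor of A.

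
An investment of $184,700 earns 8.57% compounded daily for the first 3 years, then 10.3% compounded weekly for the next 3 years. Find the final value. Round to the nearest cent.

Phase 1: 184,700·(1 + 0.0857/365)^1095 ≈ 238,842.1107.
Phase 2: 238,842.1107·(1 + 0.103/52)^156 ≈ 325,218.4413.

$325,218.44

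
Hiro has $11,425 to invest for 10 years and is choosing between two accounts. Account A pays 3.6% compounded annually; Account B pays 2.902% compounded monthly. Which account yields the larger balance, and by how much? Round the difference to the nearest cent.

Account A, by $1,006.09

Account A growth factor: (1 + 0.036)^10 ≈ 1.4242871435; balance ≈ 16,272.4806.
Account B growth factor: (1 + 0.02902/12)^120 ≈ 1.3362265907; balance ≈ 15,266.3888.
Account A is larger by 1,006.0918.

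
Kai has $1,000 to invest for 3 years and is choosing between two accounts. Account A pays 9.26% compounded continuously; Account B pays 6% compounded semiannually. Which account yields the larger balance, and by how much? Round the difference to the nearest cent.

Account A growth factor: e^(0.0926·3) = e^0.2778 ≈ 1.320222126; balance ≈ 1,320.2221.
Account B growth factor: (1 + 0.03)^6 ≈ 1.194052297; balance ≈ 1,194.0523.
Account A is larger by 126.1698.

Account A, by $126.17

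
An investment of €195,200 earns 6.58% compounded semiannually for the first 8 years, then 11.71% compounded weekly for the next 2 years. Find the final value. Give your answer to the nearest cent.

After 8 years at 6.58%: 195,200 × 1.67854287456 ≈ 327,651.5691.
Then 2 years at 11.71%: 327,651.5691 × 1.26356449976 ≈ 414,008.8910.

€414,008.89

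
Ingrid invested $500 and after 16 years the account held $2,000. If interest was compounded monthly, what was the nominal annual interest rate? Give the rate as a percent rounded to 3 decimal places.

8.696%

The 192-period growth factor is 2,000/500 = 4.
r/12 = 4^(1/192) − 1 ≈ 0.00724641, so r ≈ 12·0.00724641 = 8.69569%.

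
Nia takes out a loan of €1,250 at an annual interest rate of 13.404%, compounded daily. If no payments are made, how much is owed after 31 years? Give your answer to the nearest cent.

€79,648.31

Periodic rate = 13.404%/365 = 0.000367233; periods = 365·31 = 11315.
A = 1,250·(1 + 0.13404/365)^11315 ≈ 1,250·63.718644775 ≈ 79,648.3060.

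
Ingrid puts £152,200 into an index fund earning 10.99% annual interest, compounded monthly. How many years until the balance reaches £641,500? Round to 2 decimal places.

We need (1 + 0.00915833)^(12t) = 4.2148, so 12t = ln 4.2148 / ln 1.009158 ≈ 157.8007.
t ≈ 157.8007/12 = 13.1501 years.

13.15 years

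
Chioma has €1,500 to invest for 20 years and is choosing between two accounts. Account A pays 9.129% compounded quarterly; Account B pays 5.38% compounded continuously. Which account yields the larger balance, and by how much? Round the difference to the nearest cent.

A: (1 + 0.0228225)^80 ≈ 6.081655896, so 1,500 × 6.081655896 ≈ 9,122.4838.
B: e^(0.0538·20) = e^1.076 ≈ 2.932924359, so 1,500 × 2.932924359 ≈ 4,399.3865.
Difference ≈ 4,723.0973 in favor of A.

Account A, by €4,723.10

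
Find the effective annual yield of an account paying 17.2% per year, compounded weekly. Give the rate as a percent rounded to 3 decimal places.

One year is 52 periods at 0.00330769 each: (1 + 0.00330769)^52 ≈ 1.187341.
EAR = 1.187341 − 1 ≈ 18.73408%.

18.734%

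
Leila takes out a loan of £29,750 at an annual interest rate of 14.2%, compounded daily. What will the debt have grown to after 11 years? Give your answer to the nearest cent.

Periodic rate = 14.2%/365 = 0.000389041; periods = 365·11 = 4015.
A = 29,750·(1 + 0.142/365)^4015 ≈ 29,750·4.76690018704 ≈ 141,815.2806.

£141,815.28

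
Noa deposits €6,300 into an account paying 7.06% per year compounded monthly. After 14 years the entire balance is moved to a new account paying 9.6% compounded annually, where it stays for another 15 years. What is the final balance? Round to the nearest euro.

Phase 1: 6,300·(1 + 0.0706/12)^168 ≈ 16,878.7164.
Phase 2: 16,878.7164·(1 + 0.096)^15 ≈ 66,757.1409.

€66,757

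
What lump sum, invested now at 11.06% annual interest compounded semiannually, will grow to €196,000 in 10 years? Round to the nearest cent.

€66,793.98

Growth factor = (1 + 0.0553)^20 ≈ 2.93439627572.
P = 196,000/2.93439627572 ≈ 66,793.9779.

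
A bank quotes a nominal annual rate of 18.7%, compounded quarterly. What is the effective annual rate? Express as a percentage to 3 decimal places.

One year is 4 periods at 0.04675 each: (1 + 0.04675)^4 ≈ 1.200527.
EAR = 1.200527 − 1 ≈ 20.05269%.

20.053%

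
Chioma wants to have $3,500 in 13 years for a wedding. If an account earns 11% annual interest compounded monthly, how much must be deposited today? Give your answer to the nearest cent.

$843.06

Growth factor = (1 + 0.11/12)^156 ≈ 4.151566003.
P = 3,500/4.151566003 ≈ 843.0554.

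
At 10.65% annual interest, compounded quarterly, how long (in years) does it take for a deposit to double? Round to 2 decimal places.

6.59 years

(1 + 0.026625)^(4t) = 2.
4t = ln 2 / ln(1 + 0.026625) ≈ 0.69315/0.0262767 ≈ 26.3788.
t ≈ 6.5947.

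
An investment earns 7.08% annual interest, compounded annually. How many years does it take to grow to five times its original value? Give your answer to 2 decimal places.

(1 + 0.0708)^t = 5.
t = ln 5 / ln(1 + 0.0708) ≈ 1.6094/0.068406 ≈ 23.5277.

23.53 years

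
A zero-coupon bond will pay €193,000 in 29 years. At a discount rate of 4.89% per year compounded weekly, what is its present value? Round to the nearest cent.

Growth factor = (1 + 0.0489/52)^1508 ≈ 4.12651670395.
P = 193,000/4.12651670395 ≈ 46,770.6819.

€46,770.68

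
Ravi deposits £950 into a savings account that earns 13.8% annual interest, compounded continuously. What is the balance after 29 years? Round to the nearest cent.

£51,972.08

A = P·e^(rt) = 950·e^(0.138·29) = 950·e^4.002.
e^4.002 ≈ 54.707455602, so A ≈ 51,972.0828.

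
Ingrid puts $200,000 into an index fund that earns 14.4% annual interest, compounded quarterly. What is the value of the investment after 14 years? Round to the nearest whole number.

Periodic rate = 14.4%/4 = 0.036; periods = 4·14 = 56.
A = 200,000·(1 + 0.036)^56 ≈ 200,000·7.246800454871 ≈ 1,449,360.0910.

$1,449,360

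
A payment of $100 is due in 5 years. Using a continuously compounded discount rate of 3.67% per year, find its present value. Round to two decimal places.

$83.24

P = A·e^(−rt) = 100·e^(−0.1835).
e^(−0.1835) ≈ 0.83235188, so P ≈ 83.2352.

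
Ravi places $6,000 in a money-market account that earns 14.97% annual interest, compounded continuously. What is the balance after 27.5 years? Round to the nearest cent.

A = P·e^(rt) = 6,000·e^(0.1497·27.5) = 6,000·e^4.11675.
e^4.11675 ≈ 61.3594994849, so A ≈ 368,156.9969.

$368,157.00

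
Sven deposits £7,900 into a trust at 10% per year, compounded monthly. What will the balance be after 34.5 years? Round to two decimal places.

£245,320.89

Growth factor = (1 + 0.1/12)^414 ≈ 31.0532777149.
A ≈ 7,900 × 31.0532777149 ≈ 245,320.8939.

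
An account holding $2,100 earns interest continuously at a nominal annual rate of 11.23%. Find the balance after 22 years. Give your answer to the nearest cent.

A = P·e^(rt) = 2,100·e^(0.1123·22) = 2,100·e^2.4706.
e^2.4706 ≈ 11.829542448, so A ≈ 24,842.0391.

$24,842.04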